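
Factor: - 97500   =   - 2^2*3^1 *5^4*13^1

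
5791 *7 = 40537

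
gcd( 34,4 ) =2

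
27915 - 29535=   -  1620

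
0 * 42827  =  0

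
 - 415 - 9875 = -10290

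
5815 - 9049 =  - 3234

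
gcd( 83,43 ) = 1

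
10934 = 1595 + 9339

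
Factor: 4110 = 2^1 * 3^1 * 5^1 * 137^1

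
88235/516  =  88235/516=171.00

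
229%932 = 229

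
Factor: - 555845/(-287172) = 2^( - 2) * 3^ ( - 3)*5^1*19^1*2659^(-1 )*5851^1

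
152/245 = 152/245 =0.62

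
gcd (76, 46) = 2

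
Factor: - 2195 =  - 5^1 * 439^1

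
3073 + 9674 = 12747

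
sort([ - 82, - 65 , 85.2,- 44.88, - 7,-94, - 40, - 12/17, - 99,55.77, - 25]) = [ - 99, - 94, - 82, - 65, - 44.88,  -  40,-25, - 7, - 12/17, 55.77,85.2 ] 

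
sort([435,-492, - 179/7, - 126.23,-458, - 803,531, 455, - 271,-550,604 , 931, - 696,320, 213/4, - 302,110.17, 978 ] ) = [ - 803, - 696, - 550, - 492, - 458, - 302,-271,-126.23, - 179/7,213/4,110.17, 320,435, 455,531,604,931,978 ] 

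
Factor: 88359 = 3^1*29453^1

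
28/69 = 28/69=0.41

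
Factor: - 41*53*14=  -  30422 = - 2^1 * 7^1* 41^1*53^1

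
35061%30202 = 4859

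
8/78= 4/39 = 0.10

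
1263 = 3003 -1740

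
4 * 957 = 3828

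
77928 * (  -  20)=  - 1558560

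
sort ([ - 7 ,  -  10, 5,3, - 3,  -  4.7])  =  [- 10, - 7, - 4.7,-3,3 , 5]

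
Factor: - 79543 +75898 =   -  3^6 *5^1 = - 3645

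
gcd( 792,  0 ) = 792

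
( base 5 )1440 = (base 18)db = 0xf5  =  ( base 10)245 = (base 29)8D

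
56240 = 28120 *2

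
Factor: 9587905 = 5^1*1917581^1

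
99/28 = 99/28 = 3.54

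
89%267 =89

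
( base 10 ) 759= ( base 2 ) 1011110111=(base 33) n0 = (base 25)159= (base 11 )630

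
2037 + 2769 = 4806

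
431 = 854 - 423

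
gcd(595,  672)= 7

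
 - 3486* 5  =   - 17430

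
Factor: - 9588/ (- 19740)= 5^( - 1 )*7^( - 1)  *  17^1 = 17/35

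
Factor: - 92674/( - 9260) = 46337/4630=2^ ( - 1)*5^( - 1 )*463^(  -  1)*46337^1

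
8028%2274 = 1206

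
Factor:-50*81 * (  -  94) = 2^2*3^4*5^2*47^1= 380700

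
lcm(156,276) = 3588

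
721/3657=721/3657 =0.20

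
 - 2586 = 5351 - 7937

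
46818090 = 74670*627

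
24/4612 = 6/1153 = 0.01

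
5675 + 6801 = 12476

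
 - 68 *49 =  - 3332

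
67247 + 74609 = 141856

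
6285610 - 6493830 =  - 208220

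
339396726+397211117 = 736607843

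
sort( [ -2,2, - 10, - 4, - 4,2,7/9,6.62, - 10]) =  [ - 10 , - 10,-4, - 4,-2,7/9,2,2, 6.62]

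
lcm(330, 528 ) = 2640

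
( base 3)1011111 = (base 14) 44A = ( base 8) 1522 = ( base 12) 5aa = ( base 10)850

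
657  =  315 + 342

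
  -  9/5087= - 9/5087=-0.00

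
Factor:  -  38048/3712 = - 2^( -2 )*41^1  =  - 41/4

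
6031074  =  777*7762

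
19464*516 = 10043424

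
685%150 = 85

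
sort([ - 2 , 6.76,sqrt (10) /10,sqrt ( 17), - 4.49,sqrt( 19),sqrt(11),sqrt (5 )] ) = [-4.49, - 2, sqrt(10)/10,sqrt( 5), sqrt(11), sqrt(17 ), sqrt (19), 6.76]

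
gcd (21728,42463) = 1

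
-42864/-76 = 564+0/1 = 564.00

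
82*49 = 4018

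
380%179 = 22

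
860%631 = 229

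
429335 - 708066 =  - 278731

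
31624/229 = 138+22/229   =  138.10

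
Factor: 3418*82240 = 281096320  =  2^7*5^1 * 257^1*1709^1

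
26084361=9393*2777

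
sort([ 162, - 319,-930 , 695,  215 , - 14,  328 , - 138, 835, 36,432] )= [-930, - 319, - 138, - 14 , 36 , 162 , 215,328,  432,695,  835] 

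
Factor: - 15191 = -11^1*1381^1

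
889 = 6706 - 5817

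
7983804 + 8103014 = 16086818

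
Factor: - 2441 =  - 2441^1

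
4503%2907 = 1596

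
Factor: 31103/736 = 2^( - 5 ) * 19^1*23^ ( - 1 )*1637^1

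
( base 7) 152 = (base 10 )86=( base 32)2M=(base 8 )126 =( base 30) 2Q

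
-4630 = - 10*463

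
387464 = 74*5236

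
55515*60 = 3330900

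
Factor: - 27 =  - 3^3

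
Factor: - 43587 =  - 3^2*29^1*167^1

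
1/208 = 1/208 = 0.00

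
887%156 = 107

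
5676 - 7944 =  - 2268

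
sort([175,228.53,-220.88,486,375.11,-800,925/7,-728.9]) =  [ - 800, - 728.9 ,  -  220.88,925/7,175,228.53, 375.11,486 ] 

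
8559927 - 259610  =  8300317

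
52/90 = 26/45 = 0.58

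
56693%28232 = 229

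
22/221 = 22/221 = 0.10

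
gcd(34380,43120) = 20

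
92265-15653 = 76612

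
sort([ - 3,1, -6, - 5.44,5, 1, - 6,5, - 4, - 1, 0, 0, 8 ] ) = [ - 6, - 6 , - 5.44, - 4, - 3, - 1, 0,  0, 1,1,5 , 5, 8 ]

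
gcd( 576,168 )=24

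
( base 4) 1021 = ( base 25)2n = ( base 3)2201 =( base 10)73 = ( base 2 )1001001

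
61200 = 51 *1200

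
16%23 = 16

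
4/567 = 4/567 = 0.01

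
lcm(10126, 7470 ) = 455670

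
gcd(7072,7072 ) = 7072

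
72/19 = 3 + 15/19 = 3.79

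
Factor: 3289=11^1*13^1*23^1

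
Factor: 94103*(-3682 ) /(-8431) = 2^1*7^1*139^1 * 263^1*677^1*8431^(-1) = 346487246/8431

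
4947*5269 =26065743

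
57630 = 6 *9605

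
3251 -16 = 3235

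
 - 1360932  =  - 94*14478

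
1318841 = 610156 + 708685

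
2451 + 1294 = 3745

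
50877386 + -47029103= 3848283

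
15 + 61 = 76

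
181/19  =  9 + 10/19 = 9.53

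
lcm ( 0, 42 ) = 0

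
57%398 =57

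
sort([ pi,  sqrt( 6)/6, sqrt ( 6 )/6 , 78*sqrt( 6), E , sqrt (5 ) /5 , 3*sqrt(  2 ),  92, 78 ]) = [sqrt(6)/6,sqrt (6)/6,sqrt(5 )/5, E  ,  pi, 3*sqrt(2), 78,  92, 78*sqrt(6)] 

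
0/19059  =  0 = 0.00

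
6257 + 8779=15036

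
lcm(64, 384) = 384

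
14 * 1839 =25746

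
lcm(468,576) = 7488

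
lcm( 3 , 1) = 3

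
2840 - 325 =2515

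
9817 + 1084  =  10901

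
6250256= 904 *6914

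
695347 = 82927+612420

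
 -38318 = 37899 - 76217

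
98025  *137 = 13429425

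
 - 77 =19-96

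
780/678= 130/113 = 1.15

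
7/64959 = 7/64959 = 0.00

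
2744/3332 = 14/17 = 0.82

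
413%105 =98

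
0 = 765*0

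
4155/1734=2 + 229/578 = 2.40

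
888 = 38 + 850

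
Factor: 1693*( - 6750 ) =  - 2^1* 3^3*5^3 * 1693^1 =- 11427750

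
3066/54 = 56 + 7/9= 56.78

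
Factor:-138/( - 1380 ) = 2^( - 1 )*5^( - 1 )= 1/10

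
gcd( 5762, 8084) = 86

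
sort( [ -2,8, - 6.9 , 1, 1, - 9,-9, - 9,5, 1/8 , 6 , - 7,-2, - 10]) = [ - 10, - 9, - 9 ,-9, - 7, - 6.9, - 2 , - 2,1/8 , 1 , 1, 5, 6, 8 ]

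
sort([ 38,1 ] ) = [1, 38 ] 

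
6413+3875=10288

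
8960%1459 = 206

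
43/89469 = 43/89469=0.00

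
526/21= 25 + 1/21 = 25.05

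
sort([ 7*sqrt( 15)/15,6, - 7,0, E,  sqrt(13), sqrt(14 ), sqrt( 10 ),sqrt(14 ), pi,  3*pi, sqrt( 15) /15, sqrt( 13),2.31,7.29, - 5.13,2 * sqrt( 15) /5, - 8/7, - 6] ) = [ - 7, - 6, - 5.13, - 8/7,0, sqrt( 15) /15, 2*sqrt( 15 )/5, 7*sqrt (15) /15,2.31,E,pi , sqrt( 10) , sqrt( 13),sqrt(13 ), sqrt ( 14), sqrt (14),6,7.29 , 3*pi ] 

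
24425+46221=70646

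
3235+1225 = 4460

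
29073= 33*881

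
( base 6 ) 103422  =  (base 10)8582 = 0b10000110000110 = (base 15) 2822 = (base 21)J9E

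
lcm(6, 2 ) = 6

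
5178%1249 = 182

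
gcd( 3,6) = 3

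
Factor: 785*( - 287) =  - 225295 = - 5^1*7^1*41^1*157^1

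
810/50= 81/5= 16.20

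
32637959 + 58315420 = 90953379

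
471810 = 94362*5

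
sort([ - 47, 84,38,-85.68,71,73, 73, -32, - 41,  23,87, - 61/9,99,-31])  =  [ -85.68, - 47  , - 41 ,-32,  -  31,-61/9  ,  23,38, 71, 73, 73,84, 87, 99] 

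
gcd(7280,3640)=3640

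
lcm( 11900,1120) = 95200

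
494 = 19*26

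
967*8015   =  7750505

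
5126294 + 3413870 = 8540164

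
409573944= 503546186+  -  93972242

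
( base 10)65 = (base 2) 1000001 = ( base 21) 32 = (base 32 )21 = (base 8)101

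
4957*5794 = 28720858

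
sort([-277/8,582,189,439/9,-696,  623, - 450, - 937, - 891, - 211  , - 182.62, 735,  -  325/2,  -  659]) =[ - 937  ,-891, -696, - 659,-450, -211 , -182.62,-325/2, - 277/8,439/9, 189, 582, 623,735 ] 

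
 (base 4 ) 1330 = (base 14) 8C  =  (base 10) 124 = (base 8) 174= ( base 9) 147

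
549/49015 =549/49015  =  0.01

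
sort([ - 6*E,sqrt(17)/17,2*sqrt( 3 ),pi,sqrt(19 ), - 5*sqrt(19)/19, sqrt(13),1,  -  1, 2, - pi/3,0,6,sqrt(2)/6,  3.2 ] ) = [ - 6*E, - 5 *sqrt(19 )/19,-pi/3, - 1,0,  sqrt(2) /6,sqrt(17)/17, 1, 2,pi,3.2,  2*sqrt (3),sqrt( 13),  sqrt( 19),6 ] 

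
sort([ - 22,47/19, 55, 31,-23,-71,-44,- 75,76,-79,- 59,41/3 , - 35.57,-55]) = [ - 79 ,  -  75,-71, - 59, - 55,-44, - 35.57,-23, - 22,  47/19, 41/3, 31,55, 76 ]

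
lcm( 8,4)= 8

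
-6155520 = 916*( - 6720 ) 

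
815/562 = 815/562  =  1.45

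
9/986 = 9/986 = 0.01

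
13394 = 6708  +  6686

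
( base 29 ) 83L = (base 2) 1101010110100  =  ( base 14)26c4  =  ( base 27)9a5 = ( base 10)6836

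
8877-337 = 8540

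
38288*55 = 2105840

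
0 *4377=0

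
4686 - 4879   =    -  193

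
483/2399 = 483/2399= 0.20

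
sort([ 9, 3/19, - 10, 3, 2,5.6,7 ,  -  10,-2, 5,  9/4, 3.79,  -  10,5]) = [-10, - 10, - 10, - 2, 3/19, 2,  9/4, 3,3.79, 5,5, 5.6,7, 9 ] 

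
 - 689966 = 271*(-2546 ) 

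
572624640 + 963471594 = 1536096234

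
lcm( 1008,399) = 19152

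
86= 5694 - 5608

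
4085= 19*215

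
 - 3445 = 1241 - 4686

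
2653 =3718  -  1065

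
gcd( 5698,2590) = 518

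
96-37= 59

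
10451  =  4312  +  6139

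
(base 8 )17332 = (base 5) 223043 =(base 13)3797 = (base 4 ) 1323122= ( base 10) 7898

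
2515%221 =84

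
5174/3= 5174/3 = 1724.67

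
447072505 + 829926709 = 1276999214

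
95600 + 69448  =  165048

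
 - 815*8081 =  - 6586015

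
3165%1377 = 411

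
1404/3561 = 468/1187=0.39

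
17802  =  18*989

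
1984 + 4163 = 6147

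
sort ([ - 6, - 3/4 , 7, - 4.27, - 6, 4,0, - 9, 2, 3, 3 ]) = [ - 9, - 6,- 6, - 4.27 , - 3/4,0,2, 3 , 3,4,7 ]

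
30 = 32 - 2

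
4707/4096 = 4707/4096 = 1.15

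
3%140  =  3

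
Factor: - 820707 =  - 3^1*  273569^1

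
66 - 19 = 47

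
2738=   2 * 1369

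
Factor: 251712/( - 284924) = -2^4 * 3^2 * 163^(- 1) = -144/163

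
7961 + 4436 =12397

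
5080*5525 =28067000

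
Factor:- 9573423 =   -  3^1*137^1*23293^1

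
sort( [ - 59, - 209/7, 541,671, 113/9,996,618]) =[ -59 ,-209/7,113/9, 541, 618, 671, 996 ] 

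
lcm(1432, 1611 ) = 12888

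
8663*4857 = 42076191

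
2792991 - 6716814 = -3923823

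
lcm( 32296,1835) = 161480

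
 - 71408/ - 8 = 8926/1 = 8926.00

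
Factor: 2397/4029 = 47/79 =47^1*79^ ( - 1)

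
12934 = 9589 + 3345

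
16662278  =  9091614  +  7570664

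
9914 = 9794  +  120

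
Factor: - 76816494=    -2^1*3^2*331^1*12893^1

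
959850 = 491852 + 467998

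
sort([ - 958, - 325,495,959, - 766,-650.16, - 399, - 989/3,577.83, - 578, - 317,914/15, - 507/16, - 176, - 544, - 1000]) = [ - 1000, - 958, - 766, - 650.16, - 578, - 544,-399,-989/3, - 325,  -  317,-176, - 507/16,914/15, 495,577.83, 959]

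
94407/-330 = -31469/110 = - 286.08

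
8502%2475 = 1077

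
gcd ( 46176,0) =46176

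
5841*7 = 40887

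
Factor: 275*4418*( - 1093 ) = -1327940350  =  - 2^1*5^2*11^1*47^2*1093^1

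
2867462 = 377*7606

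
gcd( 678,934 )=2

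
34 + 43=77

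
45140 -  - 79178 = 124318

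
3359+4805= 8164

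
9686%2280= 566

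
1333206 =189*7054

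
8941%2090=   581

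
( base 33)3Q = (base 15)85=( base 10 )125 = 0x7D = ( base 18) 6H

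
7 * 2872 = 20104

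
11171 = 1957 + 9214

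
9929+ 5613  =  15542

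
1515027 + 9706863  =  11221890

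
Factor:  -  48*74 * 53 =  - 2^5 * 3^1*37^1 * 53^1=- 188256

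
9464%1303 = 343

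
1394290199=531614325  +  862675874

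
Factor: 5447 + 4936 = 3^1*3461^1 = 10383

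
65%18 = 11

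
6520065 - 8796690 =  - 2276625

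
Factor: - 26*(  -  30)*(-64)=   -  2^8*3^1*5^1 * 13^1 = - 49920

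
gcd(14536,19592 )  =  632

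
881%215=21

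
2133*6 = 12798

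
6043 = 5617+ 426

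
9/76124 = 9/76124=0.00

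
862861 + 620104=1482965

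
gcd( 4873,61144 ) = 1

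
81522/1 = 81522 = 81522.00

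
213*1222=260286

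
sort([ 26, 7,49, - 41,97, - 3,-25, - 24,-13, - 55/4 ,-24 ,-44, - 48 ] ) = [ - 48 ,-44,-41, - 25,-24,-24  , -55/4, - 13, - 3,7,26, 49,97 ]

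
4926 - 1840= 3086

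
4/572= 1/143 = 0.01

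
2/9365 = 2/9365= 0.00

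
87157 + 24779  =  111936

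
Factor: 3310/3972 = 2^( - 1)*3^( -1)*5^1= 5/6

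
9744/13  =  9744/13= 749.54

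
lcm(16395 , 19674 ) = 98370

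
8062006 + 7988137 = 16050143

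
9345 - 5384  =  3961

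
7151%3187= 777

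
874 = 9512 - 8638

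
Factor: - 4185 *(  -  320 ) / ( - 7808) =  - 2^(  -  1 )*3^3 * 5^2 * 31^1 * 61^(-1) =- 20925/122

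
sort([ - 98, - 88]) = [-98, - 88 ]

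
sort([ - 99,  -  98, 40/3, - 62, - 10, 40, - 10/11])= [ - 99, - 98 , - 62, - 10, - 10/11, 40/3,40] 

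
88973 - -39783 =128756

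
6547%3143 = 261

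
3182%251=170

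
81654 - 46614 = 35040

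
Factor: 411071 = 411071^1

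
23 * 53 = 1219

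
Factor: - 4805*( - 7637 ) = 36695785 = 5^1*  7^1*31^2 * 1091^1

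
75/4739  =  75/4739=0.02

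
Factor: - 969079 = - 71^1 * 13649^1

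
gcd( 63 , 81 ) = 9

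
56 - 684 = -628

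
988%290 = 118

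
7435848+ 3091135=10526983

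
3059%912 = 323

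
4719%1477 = 288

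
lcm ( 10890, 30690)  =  337590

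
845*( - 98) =-82810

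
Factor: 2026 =2^1*1013^1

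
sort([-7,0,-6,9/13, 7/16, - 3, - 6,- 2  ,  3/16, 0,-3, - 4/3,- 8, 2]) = [-8, - 7, - 6 ,-6,- 3, - 3, - 2, - 4/3, 0, 0,3/16,7/16, 9/13,2]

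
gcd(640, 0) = 640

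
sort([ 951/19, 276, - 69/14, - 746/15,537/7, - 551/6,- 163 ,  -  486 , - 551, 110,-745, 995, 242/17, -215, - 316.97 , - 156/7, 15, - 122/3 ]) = [ - 745, - 551,  -  486,-316.97,-215, - 163, - 551/6, -746/15, - 122/3  ,-156/7,  -  69/14, 242/17, 15, 951/19, 537/7 , 110, 276,995]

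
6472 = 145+6327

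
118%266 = 118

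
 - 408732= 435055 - 843787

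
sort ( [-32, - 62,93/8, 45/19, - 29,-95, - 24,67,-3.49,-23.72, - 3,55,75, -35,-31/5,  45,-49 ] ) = [ - 95,-62,-49,-35, - 32,-29, - 24,- 23.72,-31/5,-3.49,-3,45/19,93/8,45, 55,67,75]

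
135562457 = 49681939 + 85880518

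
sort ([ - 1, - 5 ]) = [ - 5, - 1] 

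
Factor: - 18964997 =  - 18964997^1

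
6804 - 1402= 5402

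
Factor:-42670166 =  - 2^1*7^1*11^2*25189^1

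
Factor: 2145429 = 3^2 * 11^1*13^1*1667^1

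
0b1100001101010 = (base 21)e3d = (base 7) 24136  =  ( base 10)6250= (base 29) 7cf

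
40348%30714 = 9634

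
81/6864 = 27/2288 = 0.01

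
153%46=15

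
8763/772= 8763/772 = 11.35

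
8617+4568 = 13185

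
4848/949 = 4848/949 = 5.11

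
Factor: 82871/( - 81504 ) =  - 2^( - 5 )*3^ ( - 2)*79^1 * 283^( - 1) *1049^1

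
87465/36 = 29155/12  =  2429.58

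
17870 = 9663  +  8207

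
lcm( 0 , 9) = 0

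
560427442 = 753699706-193272264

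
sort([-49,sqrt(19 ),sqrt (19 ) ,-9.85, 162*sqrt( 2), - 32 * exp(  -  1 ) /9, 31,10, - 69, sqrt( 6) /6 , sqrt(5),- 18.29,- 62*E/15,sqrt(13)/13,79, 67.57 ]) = [ -69,  -  49, - 18.29, - 62*E/15,-9.85, - 32*exp ( -1 ) /9,sqrt(13)/13 , sqrt(6)/6, sqrt(5 ), sqrt(19 ),sqrt( 19 ), 10, 31, 67.57, 79,162 * sqrt( 2) ]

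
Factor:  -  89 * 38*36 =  - 121752  =  - 2^3*3^2*19^1*89^1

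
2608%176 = 144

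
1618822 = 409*3958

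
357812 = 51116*7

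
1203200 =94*12800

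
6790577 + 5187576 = 11978153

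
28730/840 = 34 + 17/84 = 34.20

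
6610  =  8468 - 1858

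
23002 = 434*53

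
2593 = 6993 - 4400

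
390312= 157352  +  232960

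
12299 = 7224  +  5075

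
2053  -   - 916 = 2969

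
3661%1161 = 178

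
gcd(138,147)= 3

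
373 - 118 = 255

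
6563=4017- - 2546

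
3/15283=3/15283 = 0.00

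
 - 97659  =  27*( - 3617)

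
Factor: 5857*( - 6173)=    - 36155261 = - 5857^1*6173^1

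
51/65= 51/65 = 0.78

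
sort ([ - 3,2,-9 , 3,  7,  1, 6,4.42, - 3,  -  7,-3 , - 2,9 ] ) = [-9,-7, - 3, - 3,-3, - 2,1,  2,3,  4.42,6,7,9] 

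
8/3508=2/877 = 0.00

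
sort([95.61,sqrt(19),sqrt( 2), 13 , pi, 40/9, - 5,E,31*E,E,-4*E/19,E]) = [ - 5,-4*E/19,sqrt (2),E,E,E , pi, sqrt(19),40/9,13, 31 * E  ,  95.61]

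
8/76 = 2/19 = 0.11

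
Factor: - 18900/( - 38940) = 3^2*5^1*7^1*11^(  -  1 )*59^( - 1 )= 315/649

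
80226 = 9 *8914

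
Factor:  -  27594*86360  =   - 2^4*3^3*5^1*7^1*17^1*73^1*127^1 = - 2383017840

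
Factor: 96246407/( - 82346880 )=-2^ ( - 7 )*3^( - 1)*5^( - 1 )*7^ ( - 1) * 11^( - 1) * 97^1*557^( - 1)*992231^1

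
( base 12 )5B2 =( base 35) oe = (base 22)1GI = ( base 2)1101010110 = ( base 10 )854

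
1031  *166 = 171146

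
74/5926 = 37/2963 = 0.01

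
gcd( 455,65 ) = 65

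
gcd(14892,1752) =876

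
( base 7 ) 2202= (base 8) 1422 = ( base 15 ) 376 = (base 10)786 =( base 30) Q6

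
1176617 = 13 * 90509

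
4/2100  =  1/525 = 0.00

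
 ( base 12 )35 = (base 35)16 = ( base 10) 41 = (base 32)19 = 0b101001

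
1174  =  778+396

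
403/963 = 403/963 = 0.42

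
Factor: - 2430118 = - 2^1 *61^1*19919^1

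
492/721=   492/721 = 0.68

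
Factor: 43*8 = 2^3*43^1 = 344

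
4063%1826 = 411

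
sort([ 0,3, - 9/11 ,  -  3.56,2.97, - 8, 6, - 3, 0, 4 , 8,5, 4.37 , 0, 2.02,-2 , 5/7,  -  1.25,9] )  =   [  -  8,- 3.56,-3,-2, - 1.25,  -  9/11,0,  0, 0, 5/7, 2.02, 2.97,3 , 4, 4.37, 5,6, 8,9 ]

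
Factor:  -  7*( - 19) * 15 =3^1 * 5^1*7^1 * 19^1 = 1995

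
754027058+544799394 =1298826452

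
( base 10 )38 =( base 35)13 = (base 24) 1E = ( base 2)100110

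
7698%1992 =1722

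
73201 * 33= 2415633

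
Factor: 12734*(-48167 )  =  -2^1*7^2*983^1*6367^1=- 613358578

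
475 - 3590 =- 3115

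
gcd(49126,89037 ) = 1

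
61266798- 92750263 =-31483465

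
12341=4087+8254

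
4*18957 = 75828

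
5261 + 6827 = 12088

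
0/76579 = 0 = 0.00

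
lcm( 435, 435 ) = 435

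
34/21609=34/21609 = 0.00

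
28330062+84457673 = 112787735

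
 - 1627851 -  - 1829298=201447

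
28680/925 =5736/185 = 31.01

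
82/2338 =41/1169=0.04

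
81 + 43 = 124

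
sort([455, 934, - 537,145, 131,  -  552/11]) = [ - 537,- 552/11,131, 145,455,934 ]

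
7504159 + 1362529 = 8866688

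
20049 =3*6683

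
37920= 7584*5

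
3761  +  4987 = 8748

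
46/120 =23/60 =0.38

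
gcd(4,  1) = 1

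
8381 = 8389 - 8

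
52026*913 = 47499738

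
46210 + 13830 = 60040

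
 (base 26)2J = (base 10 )71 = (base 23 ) 32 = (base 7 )131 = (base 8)107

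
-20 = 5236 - 5256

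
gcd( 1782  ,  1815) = 33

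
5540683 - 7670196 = - 2129513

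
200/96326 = 100/48163 = 0.00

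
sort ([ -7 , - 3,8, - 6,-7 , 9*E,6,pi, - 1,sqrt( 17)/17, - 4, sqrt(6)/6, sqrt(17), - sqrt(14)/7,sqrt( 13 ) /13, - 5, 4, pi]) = [ - 7, - 7 , - 6, - 5, - 4, - 3 ,- 1, - sqrt( 14) /7 , sqrt( 17 ) /17 , sqrt (13)/13,sqrt(6 )/6, pi, pi,  4, sqrt(17) , 6,8, 9*E ]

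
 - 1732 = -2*866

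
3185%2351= 834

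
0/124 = 0 = 0.00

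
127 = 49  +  78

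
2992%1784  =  1208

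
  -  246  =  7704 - 7950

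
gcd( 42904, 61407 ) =1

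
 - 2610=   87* ( - 30 ) 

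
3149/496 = 6 + 173/496 = 6.35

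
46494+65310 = 111804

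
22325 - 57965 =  - 35640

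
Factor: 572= 2^2*11^1*13^1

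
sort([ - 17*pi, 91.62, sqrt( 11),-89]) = [-89,  -  17 * pi, sqrt(11 ),91.62]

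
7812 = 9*868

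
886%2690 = 886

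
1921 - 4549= -2628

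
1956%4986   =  1956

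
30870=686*45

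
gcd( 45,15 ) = 15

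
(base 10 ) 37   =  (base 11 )34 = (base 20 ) 1h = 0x25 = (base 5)122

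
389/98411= 389/98411=0.00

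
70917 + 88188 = 159105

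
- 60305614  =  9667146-69972760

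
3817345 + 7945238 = 11762583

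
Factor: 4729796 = 2^2*1182449^1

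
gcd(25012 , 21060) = 52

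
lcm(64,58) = 1856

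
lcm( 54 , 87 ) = 1566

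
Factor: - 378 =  - 2^1*3^3*7^1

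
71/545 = 71/545 = 0.13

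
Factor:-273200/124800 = -683/312= -2^( - 3)*3^(-1 )*13^( - 1)*683^1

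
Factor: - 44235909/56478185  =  - 3^3*5^( - 1 )*199^1*8233^1*  11295637^( - 1) 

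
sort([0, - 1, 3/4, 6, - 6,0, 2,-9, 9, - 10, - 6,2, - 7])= [ - 10, - 9, - 7, - 6, - 6, - 1, 0,0, 3/4, 2,2, 6, 9]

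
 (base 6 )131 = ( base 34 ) 1l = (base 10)55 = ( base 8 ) 67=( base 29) 1Q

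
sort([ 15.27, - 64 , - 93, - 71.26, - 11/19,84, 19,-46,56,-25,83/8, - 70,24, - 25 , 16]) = [ - 93, - 71.26 ,-70, - 64 , - 46,-25, - 25, - 11/19,83/8, 15.27, 16,19,24,  56,84] 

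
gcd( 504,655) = 1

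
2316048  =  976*2373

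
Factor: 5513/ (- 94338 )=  - 2^ ( - 1 )*3^ ( - 3)*37^1* 149^1*1747^( - 1 )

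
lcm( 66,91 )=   6006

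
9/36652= 9/36652 = 0.00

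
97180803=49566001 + 47614802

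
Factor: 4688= 2^4 *293^1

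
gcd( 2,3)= 1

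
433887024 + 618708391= 1052595415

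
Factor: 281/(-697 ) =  - 17^( - 1 )*41^(-1 )*281^1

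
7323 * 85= 622455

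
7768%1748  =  776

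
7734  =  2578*3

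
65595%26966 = 11663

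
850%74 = 36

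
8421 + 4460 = 12881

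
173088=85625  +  87463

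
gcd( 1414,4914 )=14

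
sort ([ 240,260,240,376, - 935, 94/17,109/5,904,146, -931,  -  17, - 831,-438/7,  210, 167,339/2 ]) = [  -  935, -931, - 831, - 438/7 , - 17,94/17,109/5,146,167, 339/2,210, 240,240,260, 376,904 ]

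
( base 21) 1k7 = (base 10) 868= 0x364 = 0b1101100100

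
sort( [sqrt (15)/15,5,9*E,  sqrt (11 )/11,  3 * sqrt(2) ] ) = [ sqrt ( 15)/15,sqrt( 11) /11,3 * sqrt( 2),5 , 9*  E ] 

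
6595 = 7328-733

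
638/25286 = 319/12643 = 0.03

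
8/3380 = 2/845 = 0.00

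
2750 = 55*50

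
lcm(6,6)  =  6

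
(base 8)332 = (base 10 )218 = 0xda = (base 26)8a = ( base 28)7m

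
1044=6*174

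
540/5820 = 9/97 = 0.09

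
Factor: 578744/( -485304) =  - 991/831 =- 3^( - 1)*277^( - 1)*991^1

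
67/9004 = 67/9004 = 0.01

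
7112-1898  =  5214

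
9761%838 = 543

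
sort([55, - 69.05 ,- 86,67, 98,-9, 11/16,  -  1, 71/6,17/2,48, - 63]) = [  -  86, - 69.05, - 63, - 9, - 1,11/16,17/2, 71/6,48,55, 67,98]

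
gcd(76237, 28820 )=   1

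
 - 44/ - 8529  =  44/8529=0.01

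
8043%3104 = 1835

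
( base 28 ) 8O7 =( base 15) 20d6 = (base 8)15447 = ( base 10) 6951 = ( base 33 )6cl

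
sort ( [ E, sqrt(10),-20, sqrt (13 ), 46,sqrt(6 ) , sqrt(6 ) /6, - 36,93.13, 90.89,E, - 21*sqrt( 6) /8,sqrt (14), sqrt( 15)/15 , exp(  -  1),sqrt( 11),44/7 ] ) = [ - 36, - 20, - 21 * sqrt( 6 ) /8, sqrt( 15)/15,exp(-1),sqrt(6)/6,sqrt(6 ),E,E,sqrt( 10 ),sqrt(11),sqrt(13 ),sqrt(14),44/7,46 , 90.89, 93.13 ] 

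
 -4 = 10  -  14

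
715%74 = 49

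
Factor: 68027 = 59^1* 1153^1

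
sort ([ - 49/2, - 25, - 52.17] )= [ - 52.17, - 25, -49/2 ]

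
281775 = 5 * 56355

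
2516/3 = 838 + 2/3=838.67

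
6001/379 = 6001/379 = 15.83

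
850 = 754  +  96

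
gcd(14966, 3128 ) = 2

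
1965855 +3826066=5791921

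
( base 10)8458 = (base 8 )20412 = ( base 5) 232313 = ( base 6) 103054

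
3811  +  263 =4074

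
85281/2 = 85281/2 = 42640.50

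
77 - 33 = 44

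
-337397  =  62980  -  400377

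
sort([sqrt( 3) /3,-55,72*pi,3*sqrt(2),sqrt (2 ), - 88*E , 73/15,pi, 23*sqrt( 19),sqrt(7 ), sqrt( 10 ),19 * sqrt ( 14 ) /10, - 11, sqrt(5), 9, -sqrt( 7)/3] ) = [ - 88*E,-55, - 11, - sqrt ( 7)/3,sqrt(3 ) /3 , sqrt(2), sqrt ( 5), sqrt( 7),pi, sqrt(10 ), 3*sqrt( 2), 73/15,  19*sqrt(14) /10,9, 23*sqrt( 19 ),  72 * pi]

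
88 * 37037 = 3259256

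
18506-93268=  - 74762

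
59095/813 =59095/813 = 72.69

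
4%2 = 0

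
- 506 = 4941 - 5447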